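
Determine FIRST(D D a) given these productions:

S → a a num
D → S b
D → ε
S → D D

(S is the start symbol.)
{ 'a', 'b' }

FIRST sets of the non-terminals involved (from the grammar, by fixed-point iteration):
  FIRST(D) = { 'a', 'b', ε }

To compute FIRST(D D a), process the symbols left to right:
Symbol D is a non-terminal. Add FIRST(D) \ {ε} = { 'a', 'b' }
D is nullable (ε ∈ FIRST(D)), continue to the next symbol.
Symbol D is a non-terminal. Add FIRST(D) \ {ε} = { 'a', 'b' }
D is nullable (ε ∈ FIRST(D)), continue to the next symbol.
Symbol a is a terminal. Add 'a' and stop.
FIRST(D D a) = { 'a', 'b' }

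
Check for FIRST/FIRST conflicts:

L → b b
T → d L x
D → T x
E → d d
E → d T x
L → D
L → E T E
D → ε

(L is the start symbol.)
Yes. L → D / L → E T E on { 'd' }; E → d d / E → d T x on { 'd' }

A FIRST/FIRST conflict occurs when two productions N → α and N → β for the same non-terminal have FIRST(α) ∩ FIRST(β) ≠ ∅ (with ε ∈ FIRST of a nullable right-hand side, so two nullable alternatives also conflict).

FIRST sets of the non-terminals at (or reachable through a nullable prefix from) the front of some alternative:
  FIRST(D) = { 'd', ε }
  FIRST(E) = { 'd' }
  FIRST(T) = { 'd' }

Productions for L:
  L → b b: FIRST = { 'b' }
  L → D: FIRST = { 'd', ε }
  L → E T E: FIRST = { 'd' }
Productions for D:
  D → T x: FIRST = { 'd' }
  D → ε: FIRST = { ε }
Productions for E:
  E → d d: FIRST = { 'd' }
  E → d T x: FIRST = { 'd' }
T has only one production, so no FIRST/FIRST conflict is possible there.

Conflict for L: L → D and L → E T E
  Overlap: { 'd' }
Conflict for E: E → d d and E → d T x
  Overlap: { 'd' }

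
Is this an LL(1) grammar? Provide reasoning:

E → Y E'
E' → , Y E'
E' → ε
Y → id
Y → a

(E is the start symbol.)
A grammar is LL(1) if for each non-terminal N with multiple productions, the predict sets of those productions are pairwise disjoint, where PREDICT(N → α) = (FIRST(α) \ {ε}) ∪ (FOLLOW(N) if α ⇒* ε).

Relevant sets:
  FOLLOW(E') = { $ }

For E':
  PREDICT(E' → ',' Y E') = { ',' }
  PREDICT(E' → ε) = { $ }
For Y:
  PREDICT(Y → id) = { 'id' }
  PREDICT(Y → a) = { 'a' }
E has a single production, so nothing to check there.

All predict sets are disjoint. The grammar IS LL(1).

Answer: Yes, the grammar is LL(1).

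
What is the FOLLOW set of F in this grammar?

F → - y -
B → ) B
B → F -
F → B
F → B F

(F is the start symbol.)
{ $, '-' }

F is the start symbol, so $ ∈ FOLLOW(F).
In B → F -: F is followed by '-', add FIRST('-') \ {ε} = { '-' }
In F → B F: F is at the end; this adds FOLLOW(F) to itself — nothing new

Taking the union: FOLLOW(F) = { $, '-' }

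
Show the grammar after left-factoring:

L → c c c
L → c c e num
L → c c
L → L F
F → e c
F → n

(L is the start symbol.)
L → c c L'
L' → c
L' → e num
L' → ε
L → L F
F → e c
F → n

Left-factoring transforms A → αβ₁ | αβ₂ into A → αA' and A' → β₁ | β₂
(α is the longest common prefix among the alternatives). Repeat until
no nonterminal has two alternatives with a common prefix.

Round 1: L has alternatives sharing prefix 'c c'. Introduce L': L → c c L'
  Add: L' → c
  Add: L' → e num
  Add: L' → ε

No remaining common prefixes — done.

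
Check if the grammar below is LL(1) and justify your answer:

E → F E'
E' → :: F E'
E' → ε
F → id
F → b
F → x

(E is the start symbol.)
Relevant sets:
  FOLLOW(E') = { $ }

For E':
  PREDICT(E' → :: F E') = { '::' }
  PREDICT(E' → ε) = { $ }
For F:
  PREDICT(F → id) = { 'id' }
  PREDICT(F → b) = { 'b' }
  PREDICT(F → x) = { 'x' }
E has a single production, so nothing to check there.

All predict sets are disjoint. The grammar IS LL(1).

Answer: Yes, the grammar is LL(1).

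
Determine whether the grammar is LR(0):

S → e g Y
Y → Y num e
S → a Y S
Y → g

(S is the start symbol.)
A grammar is LR(0) if no state in the canonical LR(0) collection has:
  - both a shift item (dot before a terminal) and a complete item (shift-reduce conflict), or
  - two or more complete items (reduce-reduce conflict; the accept item [S' → S .] counts as a complete item here).

Augment with S' → S and build the canonical LR(0) collection (I0 = CLOSURE({[S' → . S]}), then GOTO on every symbol after a dot until no new states appear). It has 11 states:
  I0: { [S → . a Y S], [S → . e g Y], [S' → . S] }  — shift
  I1: { [S' → S .] }  — accept
  I2: { [S → a . Y S], [Y → . Y num e], [Y → . g] }  — shift
  I3: { [S → e . g Y] }  — shift
  I4: { [S → e g . Y], [Y → . Y num e], [Y → . g] }  — shift
  I5: { [S → e g Y .], [Y → Y . num e] }  — shift, reduce
  I6: { [Y → g .] }  — reduce
  I7: { [Y → Y num . e] }  — shift
  I8: { [Y → Y num e .] }  — reduce
  I9: { [S → . a Y S], [S → . e g Y], [S → a Y . S], [Y → Y . num e] }  — shift
  I10: { [S → a Y S .] }  — reduce

Conflict in state I5:
  Shift-reduce conflict between [S → e g Y .] and [Y → Y . num e]
So the grammar is NOT LR(0).

Answer: No. Shift-reduce conflict between [S → e g Y .] and [Y → Y . num e]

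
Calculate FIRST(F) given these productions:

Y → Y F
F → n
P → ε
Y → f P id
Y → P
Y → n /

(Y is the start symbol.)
From F → n:
  - n is a terminal: add 'n' and stop

Collecting: FIRST(F) = { 'n' }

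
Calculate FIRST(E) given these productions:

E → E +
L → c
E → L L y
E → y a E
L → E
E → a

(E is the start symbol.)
FIRST sets of the other non-terminals involved (by the same procedure, iterated to a fixed point):
  FIRST(L) = { 'a', 'c', 'y' }

From E → E +:
  - E is the symbol being defined: contributes nothing new
    E is not nullable, so stop
From E → L L y:
  - L is a non-terminal: add FIRST(L) \ {ε} = { 'a', 'c', 'y' }
    L is not nullable, so stop
From E → y a E:
  - y is a terminal: add 'y' and stop
From E → a:
  - a is a terminal: add 'a' and stop

Collecting: FIRST(E) = { 'a', 'c', 'y' }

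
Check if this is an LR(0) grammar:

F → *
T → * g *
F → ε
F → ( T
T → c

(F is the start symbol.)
A grammar is LR(0) if no state in the canonical LR(0) collection has:
  - both a shift item (dot before a terminal) and a complete item (shift-reduce conflict), or
  - two or more complete items (reduce-reduce conflict; the accept item [F' → F .] counts as a complete item here).

Augment with F' → F and build the canonical LR(0) collection (I0 = CLOSURE({[F' → . F]}), then GOTO on every symbol after a dot until no new states appear). It has 9 states:
  I0: { [F → . ( T], [F → . *], [F → .], [F' → . F] }  — shift, reduce
  I1: { [F → ( . T], [T → . * g *], [T → . c] }  — shift
  I2: { [F → * .] }  — reduce
  I3: { [F' → F .] }  — accept
  I4: { [T → * . g *] }  — shift
  I5: { [F → ( T .] }  — reduce
  I6: { [T → c .] }  — reduce
  I7: { [T → * g . *] }  — shift
  I8: { [T → * g * .] }  — reduce

Conflict in state I0:
  Shift-reduce conflict between [F → .] and [F → . ( T]
So the grammar is NOT LR(0).

Answer: No. Shift-reduce conflict between [F → .] and [F → . ( T]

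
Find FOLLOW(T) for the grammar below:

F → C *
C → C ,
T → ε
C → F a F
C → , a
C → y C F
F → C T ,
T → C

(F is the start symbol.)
{ ',' }

In F → C T ,: T is followed by ',', add FIRST(',') \ {ε} = { ',' }

Taking the union: FOLLOW(T) = { ',' }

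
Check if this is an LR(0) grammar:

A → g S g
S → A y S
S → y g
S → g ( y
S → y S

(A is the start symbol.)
No. Shift-reduce conflict between [S → y g .] and [A → . g S g]

A grammar is LR(0) if no state in the canonical LR(0) collection has:
  - both a shift item (dot before a terminal) and a complete item (shift-reduce conflict), or
  - two or more complete items (reduce-reduce conflict; the accept item [A' → A .] counts as a complete item here).

Augment with A' → A and build the canonical LR(0) collection (I0 = CLOSURE({[A' → . A]}), then GOTO on every symbol after a dot until no new states appear). It has 14 states:
  I0: { [A → . g S g], [A' → . A] }  — shift
  I1: { [A' → A .] }  — accept
  I2: { [A → . g S g], [A → g . S g], [S → . A y S], [S → . g ( y], [S → . y S], [S → . y g] }  — shift
  I3: { [S → A . y S] }  — shift
  I4: { [A → g S . g] }  — shift
  I5: { [A → . g S g], [A → g . S g], [S → . A y S], [S → . g ( y], [S → . y S], [S → . y g], [S → g . ( y] }  — shift
  I6: { [A → . g S g], [S → . A y S], [S → . g ( y], [S → . y S], [S → . y g], [S → y . S], [S → y . g] }  — shift
  I7: { [S → y S .] }  — reduce
  I8: { [A → . g S g], [A → g . S g], [S → . A y S], [S → . g ( y], [S → . y S], [S → . y g], [S → g . ( y], [S → y g .] }  — shift, reduce
  I9: { [S → g ( . y] }  — shift
  I10: { [S → g ( y .] }  — reduce
  I11: { [A → g S g .] }  — reduce
  I12: { [A → . g S g], [S → . A y S], [S → . g ( y], [S → . y S], [S → . y g], [S → A y . S] }  — shift
  I13: { [S → A y S .] }  — reduce

Conflict in state I8:
  Shift-reduce conflict between [S → y g .] and [A → . g S g]
So the grammar is NOT LR(0).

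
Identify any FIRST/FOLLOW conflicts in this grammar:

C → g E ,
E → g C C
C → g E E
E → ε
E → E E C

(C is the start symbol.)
A FIRST/FOLLOW conflict occurs when a non-terminal N has a nullable alternative N → β (β ⇒* ε) and another alternative N → α with FIRST(α) ∩ FOLLOW(N) ≠ ∅: on such a lookahead the parser cannot decide between expanding α and letting N vanish via β.

Nullable non-terminals: E.
FIRST sets used below: FIRST(E) = { 'g', ε }, FIRST(C) = { 'g' }

E: nullable alternative(s) E → ε; FOLLOW(E) = { $, ',', 'g' }
  E → g C C: FIRST \ {ε} = { 'g' } — overlaps FOLLOW(E) on { 'g' }: CONFLICT
  E → ε: FIRST \ {ε} = { } — this is the only nullable alternative, skip
  E → E E C: FIRST \ {ε} = { 'g' } — overlaps FOLLOW(E) on { 'g' }: CONFLICT

C has no nullable alternative, so no FIRST/FOLLOW check is needed there.

So the grammar has 2 FIRST/FOLLOW conflicts (marked CONFLICT above).

Answer: Yes. E → g C C with FOLLOW(E) on { 'g' }; E → E E C with FOLLOW(E) on { 'g' }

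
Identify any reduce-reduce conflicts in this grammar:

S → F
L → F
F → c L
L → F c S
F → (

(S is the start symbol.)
A reduce-reduce conflict occurs when an LR(0) state has two complete items [A → α .] and [B → β .] — both call for a reduction, and with no lookahead the parser cannot choose between them.

Augment with S' → S and build the canonical LR(0) collection (I0 = CLOSURE({[S' → . S]}), then GOTO on every symbol after a dot until no new states appear). It has 9 states:
  I0: { [F → . (], [F → . c L], [S → . F], [S' → . S] }  — shift
  I1: { [F → ( .] }  — reduce
  I2: { [S → F .] }  — reduce
  I3: { [S' → S .] }  — accept
  I4: { [F → . (], [F → . c L], [F → c . L], [L → . F c S], [L → . F] }  — shift
  I5: { [L → F . c S], [L → F .] }  — shift, reduce
  I6: { [F → c L .] }  — reduce
  I7: { [F → . (], [F → . c L], [L → F c . S], [S → . F] }  — shift
  I8: { [L → F c S .] }  — reduce

No state contains more than one complete item.

Answer: No reduce-reduce conflicts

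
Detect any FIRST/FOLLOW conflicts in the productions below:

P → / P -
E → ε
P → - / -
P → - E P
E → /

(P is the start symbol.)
A FIRST/FOLLOW conflict occurs when a non-terminal N has a nullable alternative N → β (β ⇒* ε) and another alternative N → α with FIRST(α) ∩ FOLLOW(N) ≠ ∅: on such a lookahead the parser cannot decide between expanding α and letting N vanish via β.

Nullable non-terminals: E.

E: nullable alternative(s) E → ε; FOLLOW(E) = { '-', '/' }
  E → ε: FIRST \ {ε} = { } — this is the only nullable alternative, skip
  E → /: FIRST \ {ε} = { '/' } — overlaps FOLLOW(E) on { '/' }: CONFLICT

P has no nullable alternative, so no FIRST/FOLLOW check is needed there.

So the grammar has 1 FIRST/FOLLOW conflict (marked CONFLICT above).

Answer: Yes. E → '/' with FOLLOW(E) on { '/' }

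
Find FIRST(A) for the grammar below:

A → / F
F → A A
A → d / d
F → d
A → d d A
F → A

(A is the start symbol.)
From A → / F:
  - '/' is a terminal: add '/' and stop
From A → d / d:
  - d is a terminal: add 'd' and stop
From A → d d A:
  - d is a terminal: add 'd' and stop

Collecting: FIRST(A) = { '/', 'd' }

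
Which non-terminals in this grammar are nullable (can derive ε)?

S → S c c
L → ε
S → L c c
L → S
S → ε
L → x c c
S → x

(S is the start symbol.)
A non-terminal is nullable if it can derive ε (the empty string): either it has an ε-production, or it has a production whose right-hand side consists entirely of nullable non-terminals.

ε-productions: L → ε, S → ε
So L, S are immediately nullable.
Every non-terminal is now nullable.
Nullable = { 'L', 'S' }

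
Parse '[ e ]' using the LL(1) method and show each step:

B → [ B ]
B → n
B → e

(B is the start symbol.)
Stack is shown with the top on the left.

Stack    Input    Action
------------------------
B $      [ e ] $  output B → [ B ]
[ B ] $  [ e ] $  match '['
B ] $    e ] $    output B → e
e ] $    e ] $    match 'e'
] $      ] $      match ']'
$        $        accept

The string is accepted.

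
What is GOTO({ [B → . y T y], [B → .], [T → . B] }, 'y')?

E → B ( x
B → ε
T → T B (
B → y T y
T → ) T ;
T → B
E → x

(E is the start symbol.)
GOTO(I, 'y') = CLOSURE({ [A → αX.β] : [A → α.Xβ] ∈ I, X = 'y' })

Items with dot before 'y', with the dot advanced:
  [B → . y T y] → [B → y . T y]
Closure of the advanced items:
  [B → y . T y] has the dot before T: add [T → . T B (], [T → . ) T ;], [T → . B]
  [T → . B] has the dot before B: add [B → .], [B → . y T y]

GOTO = { [B → . y T y], [B → .], [B → y . T y], [T → . ) T ;], [T → . B], [T → . T B (] }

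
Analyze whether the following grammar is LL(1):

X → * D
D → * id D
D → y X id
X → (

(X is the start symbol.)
A grammar is LL(1) if for each non-terminal N with multiple productions, the predict sets of those productions are pairwise disjoint, where PREDICT(N → α) = (FIRST(α) \ {ε}) ∪ (FOLLOW(N) if α ⇒* ε).

For X:
  PREDICT(X → '*' D) = { '*' }
  PREDICT(X → '(') = { '(' }
For D:
  PREDICT(D → '*' id D) = { '*' }
  PREDICT(D → y X id) = { 'y' }

All predict sets are disjoint. The grammar IS LL(1).

Answer: Yes, the grammar is LL(1).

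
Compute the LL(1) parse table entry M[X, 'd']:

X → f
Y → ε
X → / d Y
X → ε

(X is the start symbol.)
Empty (error entry)

To find M[X, 'd'], we find productions for X where 'd' is in the predict set (PREDICT(N → α) = (FIRST(α) \ {ε}) ∪ (FOLLOW(N) if α ⇒* ε)).

Relevant sets:
  FOLLOW(X) = { $ }

X → f: PREDICT = { 'f' }
X → / d Y: PREDICT = { '/' }
X → ε: PREDICT = { $ }

M[X, 'd'] is empty (no production applies)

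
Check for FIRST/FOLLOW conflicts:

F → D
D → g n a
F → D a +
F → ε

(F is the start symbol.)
A FIRST/FOLLOW conflict occurs when a non-terminal N has a nullable alternative N → β (β ⇒* ε) and another alternative N → α with FIRST(α) ∩ FOLLOW(N) ≠ ∅: on such a lookahead the parser cannot decide between expanding α and letting N vanish via β.

Nullable non-terminals: F.
FIRST sets used below: FIRST(D) = { 'g' }

F: nullable alternative(s) F → ε; FOLLOW(F) = { $ }
  F → D: FIRST \ {ε} = { 'g' } — disjoint from FOLLOW(F)
  F → D a +: FIRST \ {ε} = { 'g' } — disjoint from FOLLOW(F)
  F → ε: FIRST \ {ε} = { } — this is the only nullable alternative, skip

D has no nullable alternative, so no FIRST/FOLLOW check is needed there.

No FIRST/FOLLOW conflicts found.

Answer: No FIRST/FOLLOW conflicts.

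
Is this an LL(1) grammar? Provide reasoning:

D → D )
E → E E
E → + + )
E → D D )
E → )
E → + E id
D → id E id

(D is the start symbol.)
A grammar is LL(1) if for each non-terminal N with multiple productions, the predict sets of those productions are pairwise disjoint, where PREDICT(N → α) = (FIRST(α) \ {ε}) ∪ (FOLLOW(N) if α ⇒* ε).

Relevant sets:
  FIRST(D) = { 'id' }
  FIRST(E) = { ')', '+', 'id' }

For D:
  PREDICT(D → D ')') = { 'id' }
  PREDICT(D → id E id) = { 'id' }
For E:
  PREDICT(E → E E) = { ')', '+', 'id' }
  PREDICT(E → '+' '+' ')') = { '+' }
  PREDICT(E → D D ')') = { 'id' }
  PREDICT(E → ')') = { ')' }
  PREDICT(E → '+' E id) = { '+' }

Conflict found: Predict set conflict for D: { 'id' }
The grammar is NOT LL(1).

Answer: No. Predict set conflict for D: { 'id' }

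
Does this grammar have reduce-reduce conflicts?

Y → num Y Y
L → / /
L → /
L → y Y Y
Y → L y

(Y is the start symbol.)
No reduce-reduce conflicts

A reduce-reduce conflict occurs when an LR(0) state has two complete items [A → α .] and [B → β .] — both call for a reduction, and with no lookahead the parser cannot choose between them.

Augment with Y' → Y and build the canonical LR(0) collection (I0 = CLOSURE({[Y' → . Y]}), then GOTO on every symbol after a dot until no new states appear). It has 12 states:
  I0: { [L → . / /], [L → . /], [L → . y Y Y], [Y → . L y], [Y → . num Y Y], [Y' → . Y] }  — shift
  I1: { [L → / . /], [L → / .] }  — shift, reduce
  I2: { [Y → L . y] }  — shift
  I3: { [Y' → Y .] }  — accept
  I4: { [L → . / /], [L → . /], [L → . y Y Y], [Y → . L y], [Y → . num Y Y], [Y → num . Y Y] }  — shift
  I5: { [L → . / /], [L → . /], [L → . y Y Y], [L → y . Y Y], [Y → . L y], [Y → . num Y Y] }  — shift
  I6: { [L → . / /], [L → . /], [L → . y Y Y], [L → y Y . Y], [Y → . L y], [Y → . num Y Y] }  — shift
  I7: { [L → y Y Y .] }  — reduce
  I8: { [L → . / /], [L → . /], [L → . y Y Y], [Y → . L y], [Y → . num Y Y], [Y → num Y . Y] }  — shift
  I9: { [Y → num Y Y .] }  — reduce
  I10: { [Y → L y .] }  — reduce
  I11: { [L → / / .] }  — reduce

No state contains more than one complete item.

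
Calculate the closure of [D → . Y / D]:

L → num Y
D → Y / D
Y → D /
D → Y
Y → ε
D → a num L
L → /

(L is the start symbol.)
{ [D → . Y / D], [D → . Y], [D → . a num L], [Y → . D /], [Y → .] }

Start with: [D → . Y / D]
  [D → . Y / D] has the dot before Y: add [Y → . D /], [Y → .]
  [Y → . D /] has the dot before D: add [D → . Y], [D → . a num L]
No further items can be added.

CLOSURE = { [D → . Y / D], [D → . Y], [D → . a num L], [Y → . D /], [Y → .] }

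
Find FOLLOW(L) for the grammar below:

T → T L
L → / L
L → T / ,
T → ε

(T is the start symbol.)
{ $, '/' }

In T → T L: L is at the end, add FOLLOW(T)
In L → / L: L is at the end; this adds FOLLOW(L) to itself — nothing new

The FOLLOW sets referred to above (computed the same way, to a fixed point):
  FOLLOW(T) = { $, '/' }

Taking the union: FOLLOW(L) = { $, '/' }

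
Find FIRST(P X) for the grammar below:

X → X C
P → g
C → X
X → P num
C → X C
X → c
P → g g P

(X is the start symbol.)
{ 'g' }

FIRST sets of the non-terminals involved (from the grammar, by fixed-point iteration):
  FIRST(P) = { 'g' }

To compute FIRST(P X), process the symbols left to right:
Symbol P is a non-terminal. Add FIRST(P) \ {ε} = { 'g' }
P is not nullable (ε ∉ FIRST(P)), so stop here.
FIRST(P X) = { 'g' }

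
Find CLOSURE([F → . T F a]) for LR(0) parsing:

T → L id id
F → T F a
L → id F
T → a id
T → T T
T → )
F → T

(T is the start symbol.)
{ [F → . T F a], [L → . id F], [T → . )], [T → . L id id], [T → . T T], [T → . a id] }

To compute CLOSURE, for each item [A → α.Bβ] where B is a non-terminal, add [B → .γ] for all productions B → γ; repeat for the newly added items until nothing changes.

Start with: [F → . T F a]
  [F → . T F a] has the dot before T: add [T → . L id id], [T → . a id], [T → . T T], [T → . )]
  [T → . L id id] has the dot before L: add [L → . id F]
No further items can be added.

CLOSURE = { [F → . T F a], [L → . id F], [T → . )], [T → . L id id], [T → . T T], [T → . a id] }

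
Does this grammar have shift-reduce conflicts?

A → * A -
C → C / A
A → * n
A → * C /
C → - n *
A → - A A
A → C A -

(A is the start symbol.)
Yes — I16: [A → * C / .] vs [A → . * A -]

A shift-reduce conflict occurs when an LR(0) state has both:
  - a complete (reduce) item [A → α .] (dot at the end), and
  - a shift item [B → β . c γ] (dot before a terminal).

Augment with A' → A and build the canonical LR(0) collection (I0 = CLOSURE({[A' → . A]}), then GOTO on every symbol after a dot until no new states appear). It has 18 states:
  I0: { [A → . * A -], [A → . * C /], [A → . * n], [A → . - A A], [A → . C A -], [A' → . A], [C → . - n *], [C → . C / A] }  — shift
  I1: { [A → * . A -], [A → * . C /], [A → * . n], [A → . * A -], [A → . * C /], [A → . * n], [A → . - A A], [A → . C A -], [C → . - n *], [C → . C / A] }  — shift
  I2: { [A → - . A A], [A → . * A -], [A → . * C /], [A → . * n], [A → . - A A], [A → . C A -], [C → - . n *], [C → . - n *], [C → . C / A] }  — shift
  I3: { [A' → A .] }  — accept
  I4: { [A → . * A -], [A → . * C /], [A → . * n], [A → . - A A], [A → . C A -], [A → C . A -], [C → . - n *], [C → . C / A], [C → C . / A] }  — shift
  I5: { [A → . * A -], [A → . * C /], [A → . * n], [A → . - A A], [A → . C A -], [C → . - n *], [C → . C / A], [C → C / . A] }  — shift
  I6: { [A → C A . -] }  — shift
  I7: { [A → C A - .] }  — reduce
  I8: { [C → C / A .] }  — reduce
  I9: { [A → - A . A], [A → . * A -], [A → . * C /], [A → . * n], [A → . - A A], [A → . C A -], [C → . - n *], [C → . C / A] }  — shift
  I10: { [C → - n . *] }  — shift
  I11: { [C → - n * .] }  — reduce
  I12: { [A → - A A .] }  — reduce
  I13: { [A → * A . -] }  — shift
  I14: { [A → * C . /], [A → . * A -], [A → . * C /], [A → . * n], [A → . - A A], [A → . C A -], [A → C . A -], [C → . - n *], [C → . C / A], [C → C . / A] }  — shift
  I15: { [A → * n .] }  — reduce
  I16: { [A → * C / .], [A → . * A -], [A → . * C /], [A → . * n], [A → . - A A], [A → . C A -], [C → . - n *], [C → . C / A], [C → C / . A] }  — shift, reduce
  I17: { [A → * A - .] }  — reduce

I16 contains reduce item [A → * C / .] and shift items [A → . * A -], [A → . * C /], [A → . * n], [A → . - A A], [C → . - n *] — shift-reduce conflict.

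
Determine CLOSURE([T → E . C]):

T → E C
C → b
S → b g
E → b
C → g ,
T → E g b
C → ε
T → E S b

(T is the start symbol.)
{ [C → . b], [C → . g ,], [C → .], [T → E . C] }

Start with: [T → E . C]
  [T → E . C] has the dot before C: add [C → . b], [C → . g ,], [C → .]
No further items can be added.

CLOSURE = { [C → . b], [C → . g ,], [C → .], [T → E . C] }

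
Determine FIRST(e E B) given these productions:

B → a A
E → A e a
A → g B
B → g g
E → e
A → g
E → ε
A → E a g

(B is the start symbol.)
{ 'e' }

To compute FIRST(e E B), process the symbols left to right:
Symbol e is a terminal. Add 'e' and stop.
FIRST(e E B) = { 'e' }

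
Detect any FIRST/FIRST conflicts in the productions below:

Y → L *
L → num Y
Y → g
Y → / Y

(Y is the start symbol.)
No FIRST/FIRST conflicts.

FIRST sets of the non-terminals at (or reachable through a nullable prefix from) the front of some alternative:
  FIRST(L) = { 'num' }

Productions for Y:
  Y → L *: FIRST = { 'num' }
  Y → g: FIRST = { 'g' }
  Y → / Y: FIRST = { '/' }
L has only one production, so no FIRST/FIRST conflict is possible there.

All alternatives of each non-terminal have pairwise disjoint FIRST sets.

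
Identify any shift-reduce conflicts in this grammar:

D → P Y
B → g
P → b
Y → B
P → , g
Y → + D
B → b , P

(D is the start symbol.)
A shift-reduce conflict occurs when an LR(0) state has both:
  - a complete (reduce) item [A → α .] (dot at the end), and
  - a shift item [B → β . c γ] (dot before a terminal).

Augment with D' → D and build the canonical LR(0) collection (I0 = CLOSURE({[D' → . D]}), then GOTO on every symbol after a dot until no new states appear). It has 14 states:
  I0: { [D → . P Y], [D' → . D], [P → . , g], [P → . b] }  — shift
  I1: { [P → , . g] }  — shift
  I2: { [D' → D .] }  — accept
  I3: { [B → . b , P], [B → . g], [D → P . Y], [Y → . + D], [Y → . B] }  — shift
  I4: { [P → b .] }  — reduce
  I5: { [D → . P Y], [P → . , g], [P → . b], [Y → + . D] }  — shift
  I6: { [Y → B .] }  — reduce
  I7: { [D → P Y .] }  — reduce
  I8: { [B → b . , P] }  — shift
  I9: { [B → g .] }  — reduce
  I10: { [B → b , . P], [P → . , g], [P → . b] }  — shift
  I11: { [B → b , P .] }  — reduce
  I12: { [Y → + D .] }  — reduce
  I13: { [P → , g .] }  — reduce

No state contains both a complete item and a shift item.

Answer: No shift-reduce conflicts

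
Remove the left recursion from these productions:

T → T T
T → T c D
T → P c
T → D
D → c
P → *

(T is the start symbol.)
T is directly left-recursive. The standard transformation for
  A → A α₁ | ... | A α_m | β₁ | ... | β_n
is
  A  → β₁ A' | ... | β_n A'
  A' → α₁ A' | ... | α_m A' | ε

T → P c becomes T → P c T'
T → D becomes T → D T'
T → T T becomes T' → T T'
T → T c D becomes T' → c D T'
Add T' → ε

Productions for other non-terminals are unchanged:
  D → c
  P → *

Resulting grammar:
T → P c T'
T → D T'
T' → T T'
T' → c D T'
T' → ε
D → c
P → *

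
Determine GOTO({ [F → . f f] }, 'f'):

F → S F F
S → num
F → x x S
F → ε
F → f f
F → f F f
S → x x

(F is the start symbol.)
{ [F → f . f] }

GOTO(I, 'f') = CLOSURE({ [A → αX.β] : [A → α.Xβ] ∈ I, X = 'f' })

Items with dot before 'f', with the dot advanced:
  [F → . f f] → [F → f . f]
Closure adds nothing (no advanced item has the dot before a non-terminal).

GOTO = { [F → f . f] }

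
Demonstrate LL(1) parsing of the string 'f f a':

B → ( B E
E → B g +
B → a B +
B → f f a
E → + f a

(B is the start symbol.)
LL(1) parsing maintains a stack (initially the start symbol over $) and the input. At each step: if the stack top is a terminal, match it against the current input token; if it is a non-terminal N, replace it with the RHS of M[N, lookahead] (the unique production whose predict set contains the lookahead).

Stack is shown with the top on the left.

Stack    Input    Action
------------------------
B $      f f a $  output B → f f a
f f a $  f f a $  match 'f'
f a $    f a $    match 'f'
a $      a $      match 'a'
$        $        accept

The string is accepted.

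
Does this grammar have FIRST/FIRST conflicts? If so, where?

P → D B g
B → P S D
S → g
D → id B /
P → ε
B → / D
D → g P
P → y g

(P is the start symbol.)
No FIRST/FIRST conflicts.

A FIRST/FIRST conflict occurs when two productions N → α and N → β for the same non-terminal have FIRST(α) ∩ FIRST(β) ≠ ∅ (with ε ∈ FIRST of a nullable right-hand side, so two nullable alternatives also conflict).

FIRST sets of the non-terminals at (or reachable through a nullable prefix from) the front of some alternative:
  FIRST(D) = { 'g', 'id' }
  FIRST(P) = { 'g', 'id', 'y', ε }
  FIRST(S) = { 'g' }

Productions for P:
  P → D B g: FIRST = { 'g', 'id' }
  P → ε: FIRST = { ε }
  P → y g: FIRST = { 'y' }
Productions for B:
  B → P S D: FIRST = { 'g', 'id', 'y' }
  B → / D: FIRST = { '/' }
Productions for D:
  D → id B /: FIRST = { 'id' }
  D → g P: FIRST = { 'g' }
S has only one production, so no FIRST/FIRST conflict is possible there.

All alternatives of each non-terminal have pairwise disjoint FIRST sets.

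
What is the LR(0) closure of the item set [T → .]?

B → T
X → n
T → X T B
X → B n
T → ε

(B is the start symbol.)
To compute CLOSURE, for each item [A → α.Bβ] where B is a non-terminal, add [B → .γ] for all productions B → γ; repeat for the newly added items until nothing changes.

Start with: [T → .]
The dot is at the end, so nothing is added.

CLOSURE = { [T → .] }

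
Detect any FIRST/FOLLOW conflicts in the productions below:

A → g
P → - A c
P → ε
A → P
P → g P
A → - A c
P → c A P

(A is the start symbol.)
A FIRST/FOLLOW conflict occurs when a non-terminal N has a nullable alternative N → β (β ⇒* ε) and another alternative N → α with FIRST(α) ∩ FOLLOW(N) ≠ ∅: on such a lookahead the parser cannot decide between expanding α and letting N vanish via β.

Nullable non-terminals: A, P.
FIRST sets used below: FIRST(P) = { '-', 'c', 'g', ε }

A: nullable alternative(s) A → P; FOLLOW(A) = { $, '-', 'c', 'g' }
  A → g: FIRST \ {ε} = { 'g' } — overlaps FOLLOW(A) on { 'g' }: CONFLICT
  A → P: FIRST \ {ε} = { '-', 'c', 'g' } — this is the only nullable alternative, skip
  A → - A c: FIRST \ {ε} = { '-' } — overlaps FOLLOW(A) on { '-' }: CONFLICT

P: nullable alternative(s) P → ε; FOLLOW(P) = { $, '-', 'c', 'g' }
  P → - A c: FIRST \ {ε} = { '-' } — overlaps FOLLOW(P) on { '-' }: CONFLICT
  P → ε: FIRST \ {ε} = { } — this is the only nullable alternative, skip
  P → g P: FIRST \ {ε} = { 'g' } — overlaps FOLLOW(P) on { 'g' }: CONFLICT
  P → c A P: FIRST \ {ε} = { 'c' } — overlaps FOLLOW(P) on { 'c' }: CONFLICT

So the grammar has 5 FIRST/FOLLOW conflicts (marked CONFLICT above).

Answer: Yes. A → g with FOLLOW(A) on { 'g' }; A → '-' A c with FOLLOW(A) on { '-' }; P → '-' A c with FOLLOW(P) on { '-' }; P → g P with FOLLOW(P) on { 'g' }; P → c A P with FOLLOW(P) on { 'c' }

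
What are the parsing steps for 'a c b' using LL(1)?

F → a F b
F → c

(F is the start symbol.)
Stack is shown with the top on the left.

Stack    Input    Action
------------------------
F $      a c b $  output F → a F b
a F b $  a c b $  match 'a'
F b $    c b $    output F → c
c b $    c b $    match 'c'
b $      b $      match 'b'
$        $        accept

The string is accepted.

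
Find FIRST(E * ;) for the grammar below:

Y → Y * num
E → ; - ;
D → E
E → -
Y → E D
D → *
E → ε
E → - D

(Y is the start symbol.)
{ '*', '-', ';' }

FIRST sets of the non-terminals involved (from the grammar, by fixed-point iteration):
  FIRST(E) = { '-', ';', ε }

To compute FIRST(E * ;), process the symbols left to right:
Symbol E is a non-terminal. Add FIRST(E) \ {ε} = { '-', ';' }
E is nullable (ε ∈ FIRST(E)), continue to the next symbol.
Symbol * is a terminal. Add '*' and stop.
FIRST(E * ;) = { '*', '-', ';' }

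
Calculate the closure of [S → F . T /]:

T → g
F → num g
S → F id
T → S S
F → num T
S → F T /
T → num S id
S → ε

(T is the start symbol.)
Start with: [S → F . T /]
  [S → F . T /] has the dot before T: add [T → . g], [T → . S S], [T → . num S id]
  [T → . S S] has the dot before S: add [S → . F id], [S → . F T /], [S → .]
  [S → . F id] has the dot before F: add [F → . num g], [F → . num T]
No further items can be added.

CLOSURE = { [F → . num T], [F → . num g], [S → . F T /], [S → . F id], [S → .], [S → F . T /], [T → . S S], [T → . g], [T → . num S id] }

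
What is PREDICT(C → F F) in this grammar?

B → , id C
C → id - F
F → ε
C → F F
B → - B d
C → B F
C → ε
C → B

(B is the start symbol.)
PREDICT(C → F F) = (FIRST(RHS) \ {ε}) ∪ (FOLLOW(C) if ε ∈ FIRST(RHS), i.e. RHS ⇒* ε)
FIRST(F) = { ε }
FIRST(F F) = { ε }
ε ∈ FIRST(F F) (the right-hand side is nullable), so add FOLLOW(C) = { $, 'd' }
PREDICT(C → F F) = { $, 'd' }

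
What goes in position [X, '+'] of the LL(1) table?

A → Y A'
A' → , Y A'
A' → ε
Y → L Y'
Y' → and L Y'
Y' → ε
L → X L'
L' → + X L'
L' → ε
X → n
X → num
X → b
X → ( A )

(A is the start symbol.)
To find M[X, '+'], we find productions for X where '+' is in the predict set (PREDICT(N → α) = (FIRST(α) \ {ε}) ∪ (FOLLOW(N) if α ⇒* ε)).

X → n: PREDICT = { 'n' }
X → num: PREDICT = { 'num' }
X → b: PREDICT = { 'b' }
X → ( A ): PREDICT = { '(' }

M[X, '+'] is empty (no production applies)

Answer: Empty (error entry)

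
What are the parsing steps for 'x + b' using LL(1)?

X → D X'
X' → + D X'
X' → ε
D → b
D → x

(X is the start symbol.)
LL(1) parsing maintains a stack (initially the start symbol over $) and the input. At each step: if the stack top is a terminal, match it against the current input token; if it is a non-terminal N, replace it with the RHS of M[N, lookahead] (the unique production whose predict set contains the lookahead).

Stack is shown with the top on the left.

Stack     Input    Action
-------------------------
X $       x + b $  output X → D X'
D X' $    x + b $  output D → x
x X' $    x + b $  match 'x'
X' $      + b $    output X' → + D X'
+ D X' $  + b $    match '+'
D X' $    b $      output D → b
b X' $    b $      match 'b'
X' $      $        output X' → ε
$         $        accept

The string is accepted.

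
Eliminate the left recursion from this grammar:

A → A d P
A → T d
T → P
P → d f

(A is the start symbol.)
A → T d A'
A' → d P A'
A' → ε
T → P
P → d f

A is directly left-recursive. The standard transformation for
  A → A α₁ | ... | A α_m | β₁ | ... | β_n
is
  A  → β₁ A' | ... | β_n A'
  A' → α₁ A' | ... | α_m A' | ε

A → T d becomes A → T d A'
A → A d P becomes A' → d P A'
Add A' → ε

Productions for other non-terminals are unchanged:
  T → P
  P → d f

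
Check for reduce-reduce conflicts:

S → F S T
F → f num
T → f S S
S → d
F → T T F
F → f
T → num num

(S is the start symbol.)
No reduce-reduce conflicts

A reduce-reduce conflict occurs when an LR(0) state has two complete items [A → α .] and [B → β .] — both call for a reduction, and with no lookahead the parser cannot choose between them.

Augment with S' → S and build the canonical LR(0) collection (I0 = CLOSURE({[S' → . S]}), then GOTO on every symbol after a dot until no new states appear). It has 16 states:
  I0: { [F → . T T F], [F → . f num], [F → . f], [S → . F S T], [S → . d], [S' → . S], [T → . f S S], [T → . num num] }  — shift
  I1: { [F → . T T F], [F → . f num], [F → . f], [S → . F S T], [S → . d], [S → F . S T], [T → . f S S], [T → . num num] }  — shift
  I2: { [S' → S .] }  — accept
  I3: { [F → T . T F], [T → . f S S], [T → . num num] }  — shift
  I4: { [S → d .] }  — reduce
  I5: { [F → . T T F], [F → . f num], [F → . f], [F → f . num], [F → f .], [S → . F S T], [S → . d], [T → . f S S], [T → . num num], [T → f . S S] }  — shift, reduce
  I6: { [T → num . num] }  — shift
  I7: { [T → num num .] }  — reduce
  I8: { [F → . T T F], [F → . f num], [F → . f], [S → . F S T], [S → . d], [T → . f S S], [T → . num num], [T → f S . S] }  — shift
  I9: { [F → f num .], [T → num . num] }  — shift, reduce
  I10: { [T → f S S .] }  — reduce
  I11: { [F → . T T F], [F → . f num], [F → . f], [F → T T . F], [T → . f S S], [T → . num num] }  — shift
  I12: { [F → . T T F], [F → . f num], [F → . f], [S → . F S T], [S → . d], [T → . f S S], [T → . num num], [T → f . S S] }  — shift
  I13: { [F → T T F .] }  — reduce
  I14: { [S → F S . T], [T → . f S S], [T → . num num] }  — shift
  I15: { [S → F S T .] }  — reduce

No state contains more than one complete item.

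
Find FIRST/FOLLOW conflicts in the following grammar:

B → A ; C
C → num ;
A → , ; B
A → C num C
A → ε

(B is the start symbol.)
Nullable non-terminals: A.
FIRST sets used below: FIRST(C) = { 'num' }

A: nullable alternative(s) A → ε; FOLLOW(A) = { ';' }
  A → , ; B: FIRST \ {ε} = { ',' } — disjoint from FOLLOW(A)
  A → C num C: FIRST \ {ε} = { 'num' } — disjoint from FOLLOW(A)
  A → ε: FIRST \ {ε} = { } — this is the only nullable alternative, skip

B, C have no nullable alternative, so no FIRST/FOLLOW check is needed there.

No FIRST/FOLLOW conflicts found.

Answer: No FIRST/FOLLOW conflicts.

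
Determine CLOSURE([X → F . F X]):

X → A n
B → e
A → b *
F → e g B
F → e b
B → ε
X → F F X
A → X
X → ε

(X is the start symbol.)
{ [F → . e b], [F → . e g B], [X → F . F X] }

Start with: [X → F . F X]
  [X → F . F X] has the dot before F: add [F → . e g B], [F → . e b]
No further items can be added.

CLOSURE = { [F → . e b], [F → . e g B], [X → F . F X] }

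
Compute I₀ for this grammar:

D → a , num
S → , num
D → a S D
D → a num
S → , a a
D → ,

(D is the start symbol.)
{ [D → . ,], [D → . a , num], [D → . a S D], [D → . a num], [D' → . D] }

First, augment the grammar with D' → D
I₀ = CLOSURE({ [D' → . D] }):
  [D' → . D] has the dot before D: add [D → . a , num], [D → . a S D], [D → . a num], [D → . ,]
No further items can be added.

I₀ = { [D → . ,], [D → . a , num], [D → . a S D], [D → . a num], [D' → . D] }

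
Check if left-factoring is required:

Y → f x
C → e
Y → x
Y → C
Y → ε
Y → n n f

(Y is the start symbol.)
Left-factoring is needed when two productions for the same non-terminal
share a common prefix on the right-hand side.

Productions for Y:
  Y → f x
  Y → x
  Y → C
  Y → ε
  Y → n n f

No common prefixes found.

Answer: No, left-factoring is not needed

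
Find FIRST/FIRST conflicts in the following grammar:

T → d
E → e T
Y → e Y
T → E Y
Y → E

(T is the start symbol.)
Yes. Y → e Y / Y → E on { 'e' }

A FIRST/FIRST conflict occurs when two productions N → α and N → β for the same non-terminal have FIRST(α) ∩ FIRST(β) ≠ ∅ (with ε ∈ FIRST of a nullable right-hand side, so two nullable alternatives also conflict).

FIRST sets of the non-terminals at (or reachable through a nullable prefix from) the front of some alternative:
  FIRST(E) = { 'e' }

Productions for T:
  T → d: FIRST = { 'd' }
  T → E Y: FIRST = { 'e' }
Productions for Y:
  Y → e Y: FIRST = { 'e' }
  Y → E: FIRST = { 'e' }
E has only one production, so no FIRST/FIRST conflict is possible there.

Conflict for Y: Y → e Y and Y → E
  Overlap: { 'e' }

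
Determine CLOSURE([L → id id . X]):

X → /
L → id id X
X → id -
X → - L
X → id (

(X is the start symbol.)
Start with: [L → id id . X]
  [L → id id . X] has the dot before X: add [X → . /], [X → . id -], [X → . - L], [X → . id (]
No further items can be added.

CLOSURE = { [L → id id . X], [X → . - L], [X → . /], [X → . id (], [X → . id -] }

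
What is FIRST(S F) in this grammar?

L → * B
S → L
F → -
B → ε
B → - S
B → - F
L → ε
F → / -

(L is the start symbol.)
FIRST sets of the non-terminals involved (from the grammar, by fixed-point iteration):
  FIRST(S) = { '*', ε }
  FIRST(F) = { '-', '/' }

To compute FIRST(S F), process the symbols left to right:
Symbol S is a non-terminal. Add FIRST(S) \ {ε} = { '*' }
S is nullable (ε ∈ FIRST(S)), continue to the next symbol.
Symbol F is a non-terminal. Add FIRST(F) \ {ε} = { '-', '/' }
F is not nullable (ε ∉ FIRST(F)), so stop here.
FIRST(S F) = { '*', '-', '/' }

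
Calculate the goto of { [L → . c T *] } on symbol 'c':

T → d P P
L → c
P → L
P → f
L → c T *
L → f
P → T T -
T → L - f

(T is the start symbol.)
GOTO(I, 'c') = CLOSURE({ [A → αX.β] : [A → α.Xβ] ∈ I, X = 'c' })

Items with dot before 'c', with the dot advanced:
  [L → . c T *] → [L → c . T *]
Closure of the advanced items:
  [L → c . T *] has the dot before T: add [T → . d P P], [T → . L - f]
  [T → . L - f] has the dot before L: add [L → . c], [L → . c T *], [L → . f]

GOTO = { [L → . c T *], [L → . c], [L → . f], [L → c . T *], [T → . L - f], [T → . d P P] }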